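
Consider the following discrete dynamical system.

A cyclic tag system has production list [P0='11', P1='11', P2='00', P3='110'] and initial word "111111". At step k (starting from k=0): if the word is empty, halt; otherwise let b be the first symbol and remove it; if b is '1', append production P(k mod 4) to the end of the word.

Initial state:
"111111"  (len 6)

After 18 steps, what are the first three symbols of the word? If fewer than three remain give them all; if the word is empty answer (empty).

100

0) "111111"  (len 6)
1) "1111111"  (len 7)
2) "11111111"  (len 8)
3) "111111100"  (len 9)
4) "11111100110"  (len 11)
5) "111110011011"  (len 12)
6) "1111001101111"  (len 13)
7) "11100110111100"  (len 14)
8) "1100110111100110"  (len 16)
9) "10011011110011011"  (len 17)
10) "001101111001101111"  (len 18)
11) "01101111001101111"  (len 17)
12) "1101111001101111"  (len 16)
13) "10111100110111111"  (len 17)
14) "011110011011111111"  (len 18)
15) "11110011011111111"  (len 17)
16) "1110011011111111110"  (len 19)
17) "11001101111111111011"  (len 20)
18) "100110111111111101111"  (len 21)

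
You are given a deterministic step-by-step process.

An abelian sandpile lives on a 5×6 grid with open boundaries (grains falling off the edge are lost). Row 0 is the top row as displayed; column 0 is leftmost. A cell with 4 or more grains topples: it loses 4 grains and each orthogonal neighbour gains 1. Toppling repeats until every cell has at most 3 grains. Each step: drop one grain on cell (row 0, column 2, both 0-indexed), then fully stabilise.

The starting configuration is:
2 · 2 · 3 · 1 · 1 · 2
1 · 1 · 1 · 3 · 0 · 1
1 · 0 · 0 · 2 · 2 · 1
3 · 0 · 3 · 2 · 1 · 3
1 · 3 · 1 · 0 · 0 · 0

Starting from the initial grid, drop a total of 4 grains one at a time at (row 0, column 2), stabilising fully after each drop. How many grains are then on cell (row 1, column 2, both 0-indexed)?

2

[0] 2 · 2 · 3 · 1 · 1 · 2
1 · 1 · 1 · 3 · 0 · 1
1 · 0 · 0 · 2 · 2 · 1
3 · 0 · 3 · 2 · 1 · 3
1 · 3 · 1 · 0 · 0 · 0
[1] 2 · 3 · 0 · 2 · 1 · 2
1 · 1 · 2 · 3 · 0 · 1
1 · 0 · 0 · 2 · 2 · 1
3 · 0 · 3 · 2 · 1 · 3
1 · 3 · 1 · 0 · 0 · 0
[2] 2 · 3 · 1 · 2 · 1 · 2
1 · 1 · 2 · 3 · 0 · 1
1 · 0 · 0 · 2 · 2 · 1
3 · 0 · 3 · 2 · 1 · 3
1 · 3 · 1 · 0 · 0 · 0
[3] 2 · 3 · 2 · 2 · 1 · 2
1 · 1 · 2 · 3 · 0 · 1
1 · 0 · 0 · 2 · 2 · 1
3 · 0 · 3 · 2 · 1 · 3
1 · 3 · 1 · 0 · 0 · 0
[4] 2 · 3 · 3 · 2 · 1 · 2
1 · 1 · 2 · 3 · 0 · 1
1 · 0 · 0 · 2 · 2 · 1
3 · 0 · 3 · 2 · 1 · 3
1 · 3 · 1 · 0 · 0 · 0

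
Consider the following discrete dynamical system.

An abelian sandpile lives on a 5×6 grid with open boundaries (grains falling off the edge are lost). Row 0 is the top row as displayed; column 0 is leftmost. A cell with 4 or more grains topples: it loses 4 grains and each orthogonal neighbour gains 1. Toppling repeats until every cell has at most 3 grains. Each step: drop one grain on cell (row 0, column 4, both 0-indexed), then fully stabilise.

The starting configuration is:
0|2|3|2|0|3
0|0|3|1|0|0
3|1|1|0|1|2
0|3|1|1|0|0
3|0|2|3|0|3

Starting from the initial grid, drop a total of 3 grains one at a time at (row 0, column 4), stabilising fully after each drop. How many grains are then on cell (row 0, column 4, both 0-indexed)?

3

0) 0|2|3|2|0|3
0|0|3|1|0|0
3|1|1|0|1|2
0|3|1|1|0|0
3|0|2|3|0|3
1) 0|2|3|2|1|3
0|0|3|1|0|0
3|1|1|0|1|2
0|3|1|1|0|0
3|0|2|3|0|3
2) 0|2|3|2|2|3
0|0|3|1|0|0
3|1|1|0|1|2
0|3|1|1|0|0
3|0|2|3|0|3
3) 0|2|3|2|3|3
0|0|3|1|0|0
3|1|1|0|1|2
0|3|1|1|0|0
3|0|2|3|0|3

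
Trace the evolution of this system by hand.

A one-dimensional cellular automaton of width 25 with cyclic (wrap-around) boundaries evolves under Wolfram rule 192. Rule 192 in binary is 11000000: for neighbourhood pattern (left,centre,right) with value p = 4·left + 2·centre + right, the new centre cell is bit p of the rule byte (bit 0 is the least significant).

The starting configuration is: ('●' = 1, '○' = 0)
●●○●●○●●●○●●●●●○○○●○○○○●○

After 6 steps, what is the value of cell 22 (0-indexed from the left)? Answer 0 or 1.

0

t=0: ●●○●●○●●●○●●●●●○○○●○○○○●○
t=1: ○●○○●○○●●○○●●●●○○○○○○○○○○
t=2: ○○○○○○○○●○○○●●●○○○○○○○○○○
t=3: ○○○○○○○○○○○○○●●○○○○○○○○○○
t=4: ○○○○○○○○○○○○○○●○○○○○○○○○○
t=5: ○○○○○○○○○○○○○○○○○○○○○○○○○
t=6: ○○○○○○○○○○○○○○○○○○○○○○○○○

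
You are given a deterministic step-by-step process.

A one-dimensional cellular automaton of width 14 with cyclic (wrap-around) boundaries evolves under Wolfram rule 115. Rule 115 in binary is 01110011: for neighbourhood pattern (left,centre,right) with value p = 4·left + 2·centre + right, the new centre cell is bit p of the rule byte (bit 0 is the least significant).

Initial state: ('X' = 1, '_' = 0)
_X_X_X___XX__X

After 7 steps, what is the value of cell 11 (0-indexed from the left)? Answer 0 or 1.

0) _X_X_X___XX__X
1) X_X_X_XXX_XXX_
2) _X_X_X__XX__XX
3) X_X_X_XX_XXX_X
4) XX_X_X_XX__XX_
5) _XX_X_X_XXX_XX
6) X_XX_X_X__XX_X
7) XX_XX_X_XX_XX_

1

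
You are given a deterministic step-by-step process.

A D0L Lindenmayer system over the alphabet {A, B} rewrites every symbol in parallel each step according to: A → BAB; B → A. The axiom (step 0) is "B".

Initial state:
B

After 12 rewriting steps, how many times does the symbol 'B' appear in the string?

[0] B
[1] A
[2] BAB
[3] ABABA
[4] BABABABABAB
[5] ABABABABABABABABABABA
[6] BABABABABABABABABABABABABABABABABABABABABAB
[7] ABABABABABABABABABABABABABABABABABABABABABABABABABABABABABABABABABABABABABABABABABABA
[8] BABABABABABABABABABABABABABABABABABABABABABABABABABABABABA…ABABABABABABABABABABABABABABABABABABABABABABABABABABABABAB  (len 171)
[9] ABABABABABABABABABABABABABABABABABABABABABABABABABABABABAB…BABABABABABABABABABABABABABABABABABABABABABABABABABABABABA  (len 341)
[10] BABABABABABABABABABABABABABABABABABABABABABABABABABABABABA…ABABABABABABABABABABABABABABABABABABABABABABABABABABABABAB  (len 683)
[11] ABABABABABABABABABABABABABABABABABABABABABABABABABABABABAB…BABABABABABABABABABABABABABABABABABABABABABABABABABABABABA  (len 1365)
[12] BABABABABABABABABABABABABABABABABABABABABABABABABABABABABA…ABABABABABABABABABABABABABABABABABABABABABABABABABABABABAB  (len 2731)

1366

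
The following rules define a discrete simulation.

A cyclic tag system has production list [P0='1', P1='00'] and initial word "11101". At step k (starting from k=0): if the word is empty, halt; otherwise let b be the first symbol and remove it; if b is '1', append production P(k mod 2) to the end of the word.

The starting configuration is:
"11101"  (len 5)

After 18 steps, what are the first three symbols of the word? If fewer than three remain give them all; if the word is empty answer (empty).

k=0  "11101"  (len 5)
k=1  "11011"  (len 5)
k=2  "101100"  (len 6)
k=3  "011001"  (len 6)
k=4  "11001"  (len 5)
k=5  "10011"  (len 5)
k=6  "001100"  (len 6)
k=7  "01100"  (len 5)
k=8  "1100"  (len 4)
k=9  "1001"  (len 4)
k=10  "00100"  (len 5)
k=11  "0100"  (len 4)
k=12  "100"  (len 3)
k=13  "001"  (len 3)
k=14  "01"  (len 2)
k=15  "1"  (len 1)
k=16  "00"  (len 2)
k=17  "0"  (len 1)
k=18  (halted — word empty)

(empty)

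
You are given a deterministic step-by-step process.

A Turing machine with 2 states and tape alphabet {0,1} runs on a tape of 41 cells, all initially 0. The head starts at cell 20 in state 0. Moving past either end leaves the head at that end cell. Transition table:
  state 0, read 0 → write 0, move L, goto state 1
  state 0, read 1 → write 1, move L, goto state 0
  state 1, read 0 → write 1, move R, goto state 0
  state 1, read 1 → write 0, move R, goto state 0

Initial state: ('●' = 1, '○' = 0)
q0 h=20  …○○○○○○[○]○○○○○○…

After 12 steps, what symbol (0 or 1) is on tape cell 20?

0

0) q0 h=20  …○○○○○○[○]○○○○○○…
1) q1 h=19  …○○○○○○[○]○○○○○○…
2) q0 h=20  …○○○○○●[○]○○○○○○…
3) q1 h=19  …○○○○○○[●]○○○○○○…
4) q0 h=20  …○○○○○○[○]○○○○○○…
5) q1 h=19  …○○○○○○[○]○○○○○○…
6) q0 h=20  …○○○○○●[○]○○○○○○…
7) q1 h=19  …○○○○○○[●]○○○○○○…
8) q0 h=20  …○○○○○○[○]○○○○○○…
9) q1 h=19  …○○○○○○[○]○○○○○○…
10) q0 h=20  …○○○○○●[○]○○○○○○…
11) q1 h=19  …○○○○○○[●]○○○○○○…
12) q0 h=20  …○○○○○○[○]○○○○○○…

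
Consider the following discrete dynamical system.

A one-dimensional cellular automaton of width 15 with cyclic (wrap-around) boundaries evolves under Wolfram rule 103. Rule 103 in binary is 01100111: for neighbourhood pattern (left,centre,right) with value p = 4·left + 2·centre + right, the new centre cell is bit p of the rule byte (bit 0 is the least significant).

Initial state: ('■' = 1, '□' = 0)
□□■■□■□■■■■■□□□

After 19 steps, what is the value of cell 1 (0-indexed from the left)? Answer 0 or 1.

[0] □□■■□■□■■■■■□□□
[1] ■■□■■■■□□□□■□■■
[2] □■■□□□■□■■■■■□□
[3] ■□■□■■■■□□□□■□■
[4] ■■■■□□□■□■■■■■□
[5] □□□■□■■■■□□□□■■
[6] □■■■■□□□■□■■■□■
[7] ■□□□■□■■■■□□■■■
[8] ■□■■■■□□□■□■□□□
[9] ■■□□□■□■■■■■□■■
[10] □■□■■■■□□□□■■□□
[11] ■■■□□□■□■■■□■□■
[12] □□■□■■■■□□■■■■□
[13] ■■■■□□□■□■□□□■□
[14] □□□■□■■■■■□■■■■
[15] □■■■■□□□□■■□□□■
[16] ■□□□■□■■■□■□■■■
[17] ■□■■■■□□■■■■□□□
[18] ■■□□□■□■□□□■□■■
[19] □■□■■■■■□■■■■□□

1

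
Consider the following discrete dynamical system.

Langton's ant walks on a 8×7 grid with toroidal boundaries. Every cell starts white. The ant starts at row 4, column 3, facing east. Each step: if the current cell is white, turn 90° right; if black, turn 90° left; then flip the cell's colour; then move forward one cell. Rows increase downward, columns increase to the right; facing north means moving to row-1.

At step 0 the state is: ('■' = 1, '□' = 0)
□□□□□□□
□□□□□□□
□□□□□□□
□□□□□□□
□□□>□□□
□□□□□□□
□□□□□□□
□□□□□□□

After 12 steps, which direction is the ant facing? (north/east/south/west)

east

step 0: □□□□□□□
□□□□□□□
□□□□□□□
□□□□□□□
□□□>□□□
□□□□□□□
□□□□□□□
□□□□□□□
step 1: □□□□□□□
□□□□□□□
□□□□□□□
□□□□□□□
□□□■□□□
□□□v□□□
□□□□□□□
□□□□□□□
step 2: □□□□□□□
□□□□□□□
□□□□□□□
□□□□□□□
□□□■□□□
□□<■□□□
□□□□□□□
□□□□□□□
step 3: □□□□□□□
□□□□□□□
□□□□□□□
□□□□□□□
□□^■□□□
□□■■□□□
□□□□□□□
□□□□□□□
step 4: □□□□□□□
□□□□□□□
□□□□□□□
□□□□□□□
□□■>□□□
□□■■□□□
□□□□□□□
□□□□□□□
step 5: □□□□□□□
□□□□□□□
□□□□□□□
□□□^□□□
□□■□□□□
□□■■□□□
□□□□□□□
□□□□□□□
step 6: □□□□□□□
□□□□□□□
□□□□□□□
□□□■>□□
□□■□□□□
□□■■□□□
□□□□□□□
□□□□□□□
step 7: □□□□□□□
□□□□□□□
□□□□□□□
□□□■■□□
□□■□v□□
□□■■□□□
□□□□□□□
□□□□□□□
step 8: □□□□□□□
□□□□□□□
□□□□□□□
□□□■■□□
□□■<■□□
□□■■□□□
□□□□□□□
□□□□□□□
step 9: □□□□□□□
□□□□□□□
□□□□□□□
□□□^■□□
□□■■■□□
□□■■□□□
□□□□□□□
□□□□□□□
step 10: □□□□□□□
□□□□□□□
□□□□□□□
□□<□■□□
□□■■■□□
□□■■□□□
□□□□□□□
□□□□□□□
step 11: □□□□□□□
□□□□□□□
□□^□□□□
□□■□■□□
□□■■■□□
□□■■□□□
□□□□□□□
□□□□□□□
step 12: □□□□□□□
□□□□□□□
□□■>□□□
□□■□■□□
□□■■■□□
□□■■□□□
□□□□□□□
□□□□□□□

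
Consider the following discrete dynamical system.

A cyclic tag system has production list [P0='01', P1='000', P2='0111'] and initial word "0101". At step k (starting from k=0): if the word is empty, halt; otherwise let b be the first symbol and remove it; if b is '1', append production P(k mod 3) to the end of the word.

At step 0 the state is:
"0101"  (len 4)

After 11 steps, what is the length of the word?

5

step 0: "0101"  (len 4)
step 1: "101"  (len 3)
step 2: "01000"  (len 5)
step 3: "1000"  (len 4)
step 4: "00001"  (len 5)
step 5: "0001"  (len 4)
step 6: "001"  (len 3)
step 7: "01"  (len 2)
step 8: "1"  (len 1)
step 9: "0111"  (len 4)
step 10: "111"  (len 3)
step 11: "11000"  (len 5)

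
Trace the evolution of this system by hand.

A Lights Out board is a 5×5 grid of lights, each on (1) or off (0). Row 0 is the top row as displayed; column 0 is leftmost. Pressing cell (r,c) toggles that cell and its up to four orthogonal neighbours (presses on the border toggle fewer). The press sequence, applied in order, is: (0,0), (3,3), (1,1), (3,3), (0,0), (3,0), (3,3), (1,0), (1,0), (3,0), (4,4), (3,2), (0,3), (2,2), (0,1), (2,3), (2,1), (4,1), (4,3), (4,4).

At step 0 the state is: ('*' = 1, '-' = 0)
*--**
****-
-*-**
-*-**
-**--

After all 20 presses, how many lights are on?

7

step 0: *--**
****-
-*-**
-*-**
-**--
step 1: -*-**
-***-
-*-**
-*-**
-**--
step 2: -*-**
-***-
-*--*
-**--
-***-
step 3: ---**
*--*-
----*
-**--
-***-
step 4: ---**
*--*-
---**
-*-**
-**--
step 5: **-**
---*-
---**
-*-**
-**--
step 6: **-**
---*-
*--**
*--**
***--
step 7: **-**
---*-
*---*
*-*--
****-
step 8: -*-**
**-*-
----*
*-*--
****-
step 9: **-**
---*-
*---*
*-*--
****-
step 10: **-**
---*-
----*
-**--
-***-
step 11: **-**
---*-
----*
-**-*
-**-*
step 12: **-**
---*-
--*-*
---**
-*--*
step 13: ***--
-----
--*-*
---**
-*--*
step 14: ***--
--*--
-*-**
--***
-*--*
step 15: -----
-**--
-*-**
--***
-*--*
step 16: -----
-***-
-**--
--*-*
-*--*
step 17: -----
--**-
*----
-**-*
-*--*
step 18: -----
--**-
*----
--*-*
*-*-*
step 19: -----
--**-
*----
--***
*--*-
step 20: -----
--**-
*----
--**-
*---*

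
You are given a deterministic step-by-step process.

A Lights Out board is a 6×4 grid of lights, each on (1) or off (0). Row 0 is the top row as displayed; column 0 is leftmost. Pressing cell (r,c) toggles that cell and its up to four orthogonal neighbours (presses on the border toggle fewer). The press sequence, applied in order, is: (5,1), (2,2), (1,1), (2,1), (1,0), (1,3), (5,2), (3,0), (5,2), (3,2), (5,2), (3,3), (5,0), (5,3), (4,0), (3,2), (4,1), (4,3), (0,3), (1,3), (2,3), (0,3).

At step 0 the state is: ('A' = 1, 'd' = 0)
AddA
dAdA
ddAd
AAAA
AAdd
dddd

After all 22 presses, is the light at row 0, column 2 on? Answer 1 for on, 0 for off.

0

step 0: AddA
dAdA
ddAd
AAAA
AAdd
dddd
step 1: AddA
dAdA
ddAd
AAAA
Addd
AAAd
step 2: AddA
dAAA
dAdA
AAdA
Addd
AAAd
step 3: AAdA
AddA
dddA
AAdA
Addd
AAAd
step 4: AAdA
AAdA
AAAA
AddA
Addd
AAAd
step 5: dAdA
dddA
dAAA
AddA
Addd
AAAd
step 6: dAdd
ddAd
dAAd
AddA
Addd
AAAd
step 7: dAdd
ddAd
dAAd
AddA
AdAd
AddA
step 8: dAdd
ddAd
AAAd
dAdA
ddAd
AddA
step 9: dAdd
ddAd
AAAd
dAdA
dddd
AAAd
step 10: dAdd
ddAd
AAdd
ddAd
ddAd
AAAd
step 11: dAdd
ddAd
AAdd
ddAd
dddd
AddA
step 12: dAdd
ddAd
AAdA
dddA
dddA
AddA
step 13: dAdd
ddAd
AAdA
dddA
AddA
dAdA
step 14: dAdd
ddAd
AAdA
dddA
Addd
dAAd
step 15: dAdd
ddAd
AAdA
AddA
dAdd
AAAd
step 16: dAdd
ddAd
AAAA
AAAd
dAAd
AAAd
step 17: dAdd
ddAd
AAAA
AdAd
Addd
AdAd
step 18: dAdd
ddAd
AAAA
AdAA
AdAA
AdAA
step 19: dAAA
ddAA
AAAA
AdAA
AdAA
AdAA
step 20: dAAd
dddd
AAAd
AdAA
AdAA
AdAA
step 21: dAAd
dddA
AAdA
AdAd
AdAA
AdAA
step 22: dAdA
dddd
AAdA
AdAd
AdAA
AdAA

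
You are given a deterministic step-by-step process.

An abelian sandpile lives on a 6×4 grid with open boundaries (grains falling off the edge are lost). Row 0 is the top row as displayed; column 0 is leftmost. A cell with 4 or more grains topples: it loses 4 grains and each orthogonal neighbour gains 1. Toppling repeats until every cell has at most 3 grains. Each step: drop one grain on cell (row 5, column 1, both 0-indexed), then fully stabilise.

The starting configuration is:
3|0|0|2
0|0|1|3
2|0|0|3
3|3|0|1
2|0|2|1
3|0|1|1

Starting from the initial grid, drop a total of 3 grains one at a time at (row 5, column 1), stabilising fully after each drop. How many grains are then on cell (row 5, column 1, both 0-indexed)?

3

0) 3|0|0|2
0|0|1|3
2|0|0|3
3|3|0|1
2|0|2|1
3|0|1|1
1) 3|0|0|2
0|0|1|3
2|0|0|3
3|3|0|1
2|0|2|1
3|1|1|1
2) 3|0|0|2
0|0|1|3
2|0|0|3
3|3|0|1
2|0|2|1
3|2|1|1
3) 3|0|0|2
0|0|1|3
2|0|0|3
3|3|0|1
2|0|2|1
3|3|1|1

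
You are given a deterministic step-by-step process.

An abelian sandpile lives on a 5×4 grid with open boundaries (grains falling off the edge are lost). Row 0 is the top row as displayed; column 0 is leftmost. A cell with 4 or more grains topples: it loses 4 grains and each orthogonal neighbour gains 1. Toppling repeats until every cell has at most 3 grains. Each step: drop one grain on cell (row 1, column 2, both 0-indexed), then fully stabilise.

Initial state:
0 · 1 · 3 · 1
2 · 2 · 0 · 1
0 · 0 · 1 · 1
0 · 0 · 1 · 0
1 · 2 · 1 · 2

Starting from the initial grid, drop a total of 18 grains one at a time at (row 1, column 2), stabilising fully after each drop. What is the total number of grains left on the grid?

28

step 0: 0 · 1 · 3 · 1
2 · 2 · 0 · 1
0 · 0 · 1 · 1
0 · 0 · 1 · 0
1 · 2 · 1 · 2
step 1: 0 · 1 · 3 · 1
2 · 2 · 1 · 1
0 · 0 · 1 · 1
0 · 0 · 1 · 0
1 · 2 · 1 · 2
step 2: 0 · 1 · 3 · 1
2 · 2 · 2 · 1
0 · 0 · 1 · 1
0 · 0 · 1 · 0
1 · 2 · 1 · 2
step 3: 0 · 1 · 3 · 1
2 · 2 · 3 · 1
0 · 0 · 1 · 1
0 · 0 · 1 · 0
1 · 2 · 1 · 2
step 4: 0 · 2 · 0 · 2
2 · 3 · 1 · 2
0 · 0 · 2 · 1
0 · 0 · 1 · 0
1 · 2 · 1 · 2
step 5: 0 · 2 · 0 · 2
2 · 3 · 2 · 2
0 · 0 · 2 · 1
0 · 0 · 1 · 0
1 · 2 · 1 · 2
step 6: 0 · 2 · 0 · 2
2 · 3 · 3 · 2
0 · 0 · 2 · 1
0 · 0 · 1 · 0
1 · 2 · 1 · 2
step 7: 0 · 3 · 1 · 2
3 · 0 · 1 · 3
0 · 1 · 3 · 1
0 · 0 · 1 · 0
1 · 2 · 1 · 2
step 8: 0 · 3 · 1 · 2
3 · 0 · 2 · 3
0 · 1 · 3 · 1
0 · 0 · 1 · 0
1 · 2 · 1 · 2
step 9: 0 · 3 · 1 · 2
3 · 0 · 3 · 3
0 · 1 · 3 · 1
0 · 0 · 1 · 0
1 · 2 · 1 · 2
step 10: 0 · 3 · 2 · 3
3 · 1 · 2 · 0
0 · 2 · 0 · 3
0 · 0 · 2 · 0
1 · 2 · 1 · 2
step 11: 0 · 3 · 2 · 3
3 · 1 · 3 · 0
0 · 2 · 0 · 3
0 · 0 · 2 · 0
1 · 2 · 1 · 2
step 12: 0 · 3 · 3 · 3
3 · 2 · 0 · 1
0 · 2 · 1 · 3
0 · 0 · 2 · 0
1 · 2 · 1 · 2
step 13: 0 · 3 · 3 · 3
3 · 2 · 1 · 1
0 · 2 · 1 · 3
0 · 0 · 2 · 0
1 · 2 · 1 · 2
step 14: 0 · 3 · 3 · 3
3 · 2 · 2 · 1
0 · 2 · 1 · 3
0 · 0 · 2 · 0
1 · 2 · 1 · 2
step 15: 0 · 3 · 3 · 3
3 · 2 · 3 · 1
0 · 2 · 1 · 3
0 · 0 · 2 · 0
1 · 2 · 1 · 2
step 16: 2 · 1 · 2 · 0
0 · 1 · 2 · 3
1 · 3 · 2 · 3
0 · 0 · 2 · 0
1 · 2 · 1 · 2
step 17: 2 · 1 · 2 · 0
0 · 1 · 3 · 3
1 · 3 · 2 · 3
0 · 0 · 2 · 0
1 · 2 · 1 · 2
step 18: 2 · 1 · 3 · 1
0 · 3 · 2 · 1
2 · 0 · 1 · 1
0 · 1 · 3 · 1
1 · 2 · 1 · 2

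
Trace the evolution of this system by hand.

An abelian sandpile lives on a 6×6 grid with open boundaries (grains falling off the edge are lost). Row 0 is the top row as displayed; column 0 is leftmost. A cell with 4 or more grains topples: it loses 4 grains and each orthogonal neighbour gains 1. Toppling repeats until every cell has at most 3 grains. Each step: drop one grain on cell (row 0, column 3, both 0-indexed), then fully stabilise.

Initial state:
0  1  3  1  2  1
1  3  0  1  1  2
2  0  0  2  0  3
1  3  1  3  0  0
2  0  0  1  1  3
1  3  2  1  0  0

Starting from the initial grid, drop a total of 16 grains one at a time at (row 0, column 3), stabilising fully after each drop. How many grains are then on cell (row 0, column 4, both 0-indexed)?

gen 0: 0  1  3  1  2  1
1  3  0  1  1  2
2  0  0  2  0  3
1  3  1  3  0  0
2  0  0  1  1  3
1  3  2  1  0  0
gen 1: 0  1  3  2  2  1
1  3  0  1  1  2
2  0  0  2  0  3
1  3  1  3  0  0
2  0  0  1  1  3
1  3  2  1  0  0
gen 2: 0  1  3  3  2  1
1  3  0  1  1  2
2  0  0  2  0  3
1  3  1  3  0  0
2  0  0  1  1  3
1  3  2  1  0  0
gen 3: 0  2  0  1  3  1
1  3  1  2  1  2
2  0  0  2  0  3
1  3  1  3  0  0
2  0  0  1  1  3
1  3  2  1  0  0
gen 4: 0  2  0  2  3  1
1  3  1  2  1  2
2  0  0  2  0  3
1  3  1  3  0  0
2  0  0  1  1  3
1  3  2  1  0  0
gen 5: 0  2  0  3  3  1
1  3  1  2  1  2
2  0  0  2  0  3
1  3  1  3  0  0
2  0  0  1  1  3
1  3  2  1  0  0
gen 6: 0  2  1  1  0  2
1  3  1  3  2  2
2  0  0  2  0  3
1  3  1  3  0  0
2  0  0  1  1  3
1  3  2  1  0  0
gen 7: 0  2  1  2  0  2
1  3  1  3  2  2
2  0  0  2  0  3
1  3  1  3  0  0
2  0  0  1  1  3
1  3  2  1  0  0
gen 8: 0  2  1  3  0  2
1  3  1  3  2  2
2  0  0  2  0  3
1  3  1  3  0  0
2  0  0  1  1  3
1  3  2  1  0  0
gen 9: 0  2  2  1  1  2
1  3  2  0  3  2
2  0  0  3  0  3
1  3  1  3  0  0
2  0  0  1  1  3
1  3  2  1  0  0
gen 10: 0  2  2  2  1  2
1  3  2  0  3  2
2  0  0  3  0  3
1  3  1  3  0  0
2  0  0  1  1  3
1  3  2  1  0  0
gen 11: 0  2  2  3  1  2
1  3  2  0  3  2
2  0  0  3  0  3
1  3  1  3  0  0
2  0  0  1  1  3
1  3  2  1  0  0
gen 12: 0  2  3  0  2  2
1  3  2  1  3  2
2  0  0  3  0  3
1  3  1  3  0  0
2  0  0  1  1  3
1  3  2  1  0  0
gen 13: 0  2  3  1  2  2
1  3  2  1  3  2
2  0  0  3  0  3
1  3  1  3  0  0
2  0  0  1  1  3
1  3  2  1  0  0
gen 14: 0  2  3  2  2  2
1  3  2  1  3  2
2  0  0  3  0  3
1  3  1  3  0  0
2  0  0  1  1  3
1  3  2  1  0  0
gen 15: 0  2  3  3  2  2
1  3  2  1  3  2
2  0  0  3  0  3
1  3  1  3  0  0
2  0  0  1  1  3
1  3  2  1  0  0
gen 16: 0  3  0  1  3  2
1  3  3  2  3  2
2  0  0  3  0  3
1  3  1  3  0  0
2  0  0  1  1  3
1  3  2  1  0  0

3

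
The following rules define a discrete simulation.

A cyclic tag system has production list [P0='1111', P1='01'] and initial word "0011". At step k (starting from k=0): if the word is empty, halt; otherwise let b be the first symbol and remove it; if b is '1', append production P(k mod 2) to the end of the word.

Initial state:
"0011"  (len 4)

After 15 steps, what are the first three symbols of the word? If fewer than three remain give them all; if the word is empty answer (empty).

111

k=0  "0011"  (len 4)
k=1  "011"  (len 3)
k=2  "11"  (len 2)
k=3  "11111"  (len 5)
k=4  "111101"  (len 6)
k=5  "111011111"  (len 9)
k=6  "1101111101"  (len 10)
k=7  "1011111011111"  (len 13)
k=8  "01111101111101"  (len 14)
k=9  "1111101111101"  (len 13)
k=10  "11110111110101"  (len 14)
k=11  "11101111101011111"  (len 17)
k=12  "110111110101111101"  (len 18)
k=13  "101111101011111011111"  (len 21)
k=14  "0111110101111101111101"  (len 22)
k=15  "111110101111101111101"  (len 21)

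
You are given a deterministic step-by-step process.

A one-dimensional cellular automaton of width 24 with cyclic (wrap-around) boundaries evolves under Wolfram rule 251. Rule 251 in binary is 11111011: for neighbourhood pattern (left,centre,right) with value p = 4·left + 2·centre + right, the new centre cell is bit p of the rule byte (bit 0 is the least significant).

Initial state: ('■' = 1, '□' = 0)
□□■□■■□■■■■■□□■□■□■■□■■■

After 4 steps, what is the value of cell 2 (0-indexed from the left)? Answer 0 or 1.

[0] □□■□■■□■■■■■□□■□■□■■□■■■
[1] ■■□■■■■■■■■■■■□■□■■■■■■■
[2] ■■■■■■■■■■■■■■■□■■■■■■■■
[3] ■■■■■■■■■■■■■■■■■■■■■■■■
[4] ■■■■■■■■■■■■■■■■■■■■■■■■

1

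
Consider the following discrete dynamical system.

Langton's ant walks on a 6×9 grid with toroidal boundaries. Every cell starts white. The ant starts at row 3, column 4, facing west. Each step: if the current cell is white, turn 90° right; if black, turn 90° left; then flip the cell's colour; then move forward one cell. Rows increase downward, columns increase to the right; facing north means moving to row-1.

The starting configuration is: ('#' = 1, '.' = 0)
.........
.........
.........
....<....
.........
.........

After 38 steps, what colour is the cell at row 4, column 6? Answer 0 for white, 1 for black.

1

step 0: .........
.........
.........
....<....
.........
.........
step 1: .........
.........
....^....
....#....
.........
.........
step 2: .........
.........
....#>...
....#....
.........
.........
step 3: .........
.........
....##...
....#v...
.........
.........
step 4: .........
.........
....##...
....<#...
.........
.........
step 5: .........
.........
....##...
.....#...
....v....
.........
step 6: .........
.........
....##...
.....#...
...<#....
.........
step 7: .........
.........
....##...
...^.#...
...##....
.........
step 8: .........
.........
....##...
...#>#...
...##....
.........
step 9: .........
.........
....##...
...###...
...#v....
.........
step 10: .........
.........
....##...
...###...
...#.>...
.........
step 11: .........
.........
....##...
...###...
...#.#...
.....v...
step 12: .........
.........
....##...
...###...
...#.#...
....<#...
step 13: .........
.........
....##...
...###...
...#^#...
....##...
step 14: .........
.........
....##...
...###...
...##>...
....##...
step 15: .........
.........
....##...
...##^...
...##....
....##...
step 16: .........
.........
....##...
...#<....
...##....
....##...
step 17: .........
.........
....##...
...#.....
...#v....
....##...
step 18: .........
.........
....##...
...#.....
...#.>...
....##...
step 19: .........
.........
....##...
...#.....
...#.#...
....#v...
step 20: .........
.........
....##...
...#.....
...#.#...
....#.>..
step 21: ......v..
.........
....##...
...#.....
...#.#...
....#.#..
step 22: .....<#..
.........
....##...
...#.....
...#.#...
....#.#..
step 23: .....##..
.........
....##...
...#.....
...#.#...
....#^#..
step 24: .....##..
.........
....##...
...#.....
...#.#...
....##>..
step 25: .....##..
.........
....##...
...#.....
...#.#^..
....##...
step 26: .....##..
.........
....##...
...#.....
...#.##>.
....##...
step 27: .....##..
.........
....##...
...#.....
...#.###.
....##.v.
step 28: .....##..
.........
....##...
...#.....
...#.###.
....##<#.
step 29: .....##..
.........
....##...
...#.....
...#.#^#.
....####.
step 30: .....##..
.........
....##...
...#.....
...#.<.#.
....####.
step 31: .....##..
.........
....##...
...#.....
...#...#.
....#v##.
step 32: .....##..
.........
....##...
...#.....
...#...#.
....#.>#.
step 33: .....##..
.........
....##...
...#.....
...#..^#.
....#..#.
step 34: .....##..
.........
....##...
...#.....
...#..#>.
....#..#.
step 35: .....##..
.........
....##...
...#...^.
...#..#..
....#..#.
step 36: .....##..
.........
....##...
...#...#>
...#..#..
....#..#.
step 37: .....##..
.........
....##...
...#...##
...#..#.v
....#..#.
step 38: .....##..
.........
....##...
...#...##
...#..#<#
....#..#.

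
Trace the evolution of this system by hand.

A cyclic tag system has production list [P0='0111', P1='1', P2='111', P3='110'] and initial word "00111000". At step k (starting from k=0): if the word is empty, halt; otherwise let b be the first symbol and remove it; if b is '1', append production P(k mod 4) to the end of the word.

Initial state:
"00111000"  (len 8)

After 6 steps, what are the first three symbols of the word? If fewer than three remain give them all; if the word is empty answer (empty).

001

t=0: "00111000"  (len 8)
t=1: "0111000"  (len 7)
t=2: "111000"  (len 6)
t=3: "11000111"  (len 8)
t=4: "1000111110"  (len 10)
t=5: "0001111100111"  (len 13)
t=6: "001111100111"  (len 12)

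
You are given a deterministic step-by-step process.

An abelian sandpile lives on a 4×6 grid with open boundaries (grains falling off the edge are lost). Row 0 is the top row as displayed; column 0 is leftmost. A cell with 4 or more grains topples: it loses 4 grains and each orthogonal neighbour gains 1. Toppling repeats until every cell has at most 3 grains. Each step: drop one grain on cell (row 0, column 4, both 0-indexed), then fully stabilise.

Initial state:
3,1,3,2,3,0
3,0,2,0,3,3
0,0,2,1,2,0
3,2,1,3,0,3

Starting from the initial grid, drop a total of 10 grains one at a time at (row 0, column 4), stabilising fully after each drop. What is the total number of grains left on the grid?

[0] 3,1,3,2,3,0
3,0,2,0,3,3
0,0,2,1,2,0
3,2,1,3,0,3
[1] 3,1,3,3,1,2
3,0,2,1,1,0
0,0,2,1,3,1
3,2,1,3,0,3
[2] 3,1,3,3,2,2
3,0,2,1,1,0
0,0,2,1,3,1
3,2,1,3,0,3
[3] 3,1,3,3,3,2
3,0,2,1,1,0
0,0,2,1,3,1
3,2,1,3,0,3
[4] 3,2,0,1,1,3
3,0,3,2,2,0
0,0,2,1,3,1
3,2,1,3,0,3
[5] 3,2,0,1,2,3
3,0,3,2,2,0
0,0,2,1,3,1
3,2,1,3,0,3
[6] 3,2,0,1,3,3
3,0,3,2,2,0
0,0,2,1,3,1
3,2,1,3,0,3
[7] 3,2,0,2,1,0
3,0,3,2,3,1
0,0,2,1,3,1
3,2,1,3,0,3
[8] 3,2,0,2,2,0
3,0,3,2,3,1
0,0,2,1,3,1
3,2,1,3,0,3
[9] 3,2,0,2,3,0
3,0,3,2,3,1
0,0,2,1,3,1
3,2,1,3,0,3
[10] 3,2,0,3,1,1
3,0,3,3,1,2
0,0,2,2,0,2
3,2,1,3,1,3

41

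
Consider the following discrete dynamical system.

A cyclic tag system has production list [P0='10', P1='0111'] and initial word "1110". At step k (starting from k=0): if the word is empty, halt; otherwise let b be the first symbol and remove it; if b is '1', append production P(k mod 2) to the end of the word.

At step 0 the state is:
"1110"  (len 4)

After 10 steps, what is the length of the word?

gen 0: "1110"  (len 4)
gen 1: "11010"  (len 5)
gen 2: "10100111"  (len 8)
gen 3: "010011110"  (len 9)
gen 4: "10011110"  (len 8)
gen 5: "001111010"  (len 9)
gen 6: "01111010"  (len 8)
gen 7: "1111010"  (len 7)
gen 8: "1110100111"  (len 10)
gen 9: "11010011110"  (len 11)
gen 10: "10100111100111"  (len 14)

14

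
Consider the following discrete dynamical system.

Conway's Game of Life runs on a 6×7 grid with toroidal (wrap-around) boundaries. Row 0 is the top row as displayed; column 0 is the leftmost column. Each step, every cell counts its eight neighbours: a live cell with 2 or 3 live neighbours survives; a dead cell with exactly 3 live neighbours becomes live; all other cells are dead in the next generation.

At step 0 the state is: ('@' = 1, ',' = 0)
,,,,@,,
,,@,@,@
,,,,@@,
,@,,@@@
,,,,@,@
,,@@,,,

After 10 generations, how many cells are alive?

step 0: ,,,,@,,
,,@,@,@
,,,,@@,
,@,,@@@
,,,,@,@
,,@@,,,
step 1: ,,@,@@,
,,,,@,,
@,,,,,,
@,,@,,@
@,@,@,@
,,,@@@,
step 2: ,,,,,,,
,,,@@@,
@,,,,,@
,,,@,@,
@@@,,,,
,@@,,,,
step 3: ,,@@@,,
,,,,@@@
,,,@,,@
,,@,,,,
@,,@,,,
@,@,,,,
step 4: ,@@,@,@
,,@,,,@
,,,@@,@
,,@@,,,
,,@@,,,
,,@,@,,
step 5: @@@,,,,
,@@,@,@
,,,,@@,
,,,,,,,
,@,,@,,
,,,,@@,
step 6: @,@,@,@
,,@,@,@
,,,@@@,
,,,,@@,
,,,,@@,
@,@@@@,
step 7: @,@,,,,
@@@,,,@
,,,,,,@
,,,,,,@
,,,,,,,
@,@,,,,
step 8: ,,@@,,,
,,@,,,@
,@,,,@@
,,,,,,,
,,,,,,,
,,,,,,,
step 9: ,,@@,,,
@@@@,@@
@,,,,@@
,,,,,,,
,,,,,,,
,,,,,,,
step 10: @,,@@,@
,,,@,@,
,,@,@@,
,,,,,,@
,,,,,,,
,,,,,,,

10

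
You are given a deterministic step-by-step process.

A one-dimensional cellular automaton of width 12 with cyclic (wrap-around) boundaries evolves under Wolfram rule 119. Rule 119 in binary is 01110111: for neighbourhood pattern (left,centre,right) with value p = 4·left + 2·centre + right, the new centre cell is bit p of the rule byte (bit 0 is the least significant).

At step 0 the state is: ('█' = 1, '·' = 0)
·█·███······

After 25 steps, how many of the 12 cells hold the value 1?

10

0) ·█·███······
1) ███··███████
2) ··███·······
3) ██··████████
4) ·███········
5) █··█████████
6) ███·········
7) ··██████████
8) ██·········█
9) ·██████████·
10) █·········██
11) ██████████··
12) ·········███
13) █████████··█
14) ········███·
15) ████████··██
16) ·······███··
17) ███████··███
18) ······███···
19) ██████··████
20) ·····███····
21) █████··█████
22) ····███·····
23) ████··██████
24) ···███······
25) ███··███████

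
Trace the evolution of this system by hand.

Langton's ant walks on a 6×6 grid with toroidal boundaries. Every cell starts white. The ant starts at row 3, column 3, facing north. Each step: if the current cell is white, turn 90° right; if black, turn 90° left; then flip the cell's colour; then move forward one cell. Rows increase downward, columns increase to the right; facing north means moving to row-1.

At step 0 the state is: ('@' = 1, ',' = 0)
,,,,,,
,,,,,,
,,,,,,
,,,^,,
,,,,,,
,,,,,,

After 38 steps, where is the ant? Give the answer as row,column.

0,2

gen 0: ,,,,,,
,,,,,,
,,,,,,
,,,^,,
,,,,,,
,,,,,,
gen 1: ,,,,,,
,,,,,,
,,,,,,
,,,@>,
,,,,,,
,,,,,,
gen 2: ,,,,,,
,,,,,,
,,,,,,
,,,@@,
,,,,v,
,,,,,,
gen 3: ,,,,,,
,,,,,,
,,,,,,
,,,@@,
,,,<@,
,,,,,,
gen 4: ,,,,,,
,,,,,,
,,,,,,
,,,^@,
,,,@@,
,,,,,,
gen 5: ,,,,,,
,,,,,,
,,,,,,
,,<,@,
,,,@@,
,,,,,,
gen 6: ,,,,,,
,,,,,,
,,^,,,
,,@,@,
,,,@@,
,,,,,,
gen 7: ,,,,,,
,,,,,,
,,@>,,
,,@,@,
,,,@@,
,,,,,,
gen 8: ,,,,,,
,,,,,,
,,@@,,
,,@v@,
,,,@@,
,,,,,,
gen 9: ,,,,,,
,,,,,,
,,@@,,
,,<@@,
,,,@@,
,,,,,,
gen 10: ,,,,,,
,,,,,,
,,@@,,
,,,@@,
,,v@@,
,,,,,,
gen 11: ,,,,,,
,,,,,,
,,@@,,
,,,@@,
,<@@@,
,,,,,,
gen 12: ,,,,,,
,,,,,,
,,@@,,
,^,@@,
,@@@@,
,,,,,,
gen 13: ,,,,,,
,,,,,,
,,@@,,
,@>@@,
,@@@@,
,,,,,,
gen 14: ,,,,,,
,,,,,,
,,@@,,
,@@@@,
,@v@@,
,,,,,,
gen 15: ,,,,,,
,,,,,,
,,@@,,
,@@@@,
,@,>@,
,,,,,,
gen 16: ,,,,,,
,,,,,,
,,@@,,
,@@^@,
,@,,@,
,,,,,,
gen 17: ,,,,,,
,,,,,,
,,@@,,
,@<,@,
,@,,@,
,,,,,,
gen 18: ,,,,,,
,,,,,,
,,@@,,
,@,,@,
,@v,@,
,,,,,,
gen 19: ,,,,,,
,,,,,,
,,@@,,
,@,,@,
,<@,@,
,,,,,,
gen 20: ,,,,,,
,,,,,,
,,@@,,
,@,,@,
,,@,@,
,v,,,,
gen 21: ,,,,,,
,,,,,,
,,@@,,
,@,,@,
,,@,@,
<@,,,,
gen 22: ,,,,,,
,,,,,,
,,@@,,
,@,,@,
^,@,@,
@@,,,,
gen 23: ,,,,,,
,,,,,,
,,@@,,
,@,,@,
@>@,@,
@@,,,,
gen 24: ,,,,,,
,,,,,,
,,@@,,
,@,,@,
@@@,@,
@v,,,,
gen 25: ,,,,,,
,,,,,,
,,@@,,
,@,,@,
@@@,@,
@,>,,,
gen 26: ,,v,,,
,,,,,,
,,@@,,
,@,,@,
@@@,@,
@,@,,,
gen 27: ,<@,,,
,,,,,,
,,@@,,
,@,,@,
@@@,@,
@,@,,,
gen 28: ,@@,,,
,,,,,,
,,@@,,
,@,,@,
@@@,@,
@^@,,,
gen 29: ,@@,,,
,,,,,,
,,@@,,
,@,,@,
@@@,@,
@@>,,,
gen 30: ,@@,,,
,,,,,,
,,@@,,
,@,,@,
@@^,@,
@@,,,,
gen 31: ,@@,,,
,,,,,,
,,@@,,
,@,,@,
@<,,@,
@@,,,,
gen 32: ,@@,,,
,,,,,,
,,@@,,
,@,,@,
@,,,@,
@v,,,,
gen 33: ,@@,,,
,,,,,,
,,@@,,
,@,,@,
@,,,@,
@,>,,,
gen 34: ,@v,,,
,,,,,,
,,@@,,
,@,,@,
@,,,@,
@,@,,,
gen 35: ,@,>,,
,,,,,,
,,@@,,
,@,,@,
@,,,@,
@,@,,,
gen 36: ,@,@,,
,,,v,,
,,@@,,
,@,,@,
@,,,@,
@,@,,,
gen 37: ,@,@,,
,,<@,,
,,@@,,
,@,,@,
@,,,@,
@,@,,,
gen 38: ,@^@,,
,,@@,,
,,@@,,
,@,,@,
@,,,@,
@,@,,,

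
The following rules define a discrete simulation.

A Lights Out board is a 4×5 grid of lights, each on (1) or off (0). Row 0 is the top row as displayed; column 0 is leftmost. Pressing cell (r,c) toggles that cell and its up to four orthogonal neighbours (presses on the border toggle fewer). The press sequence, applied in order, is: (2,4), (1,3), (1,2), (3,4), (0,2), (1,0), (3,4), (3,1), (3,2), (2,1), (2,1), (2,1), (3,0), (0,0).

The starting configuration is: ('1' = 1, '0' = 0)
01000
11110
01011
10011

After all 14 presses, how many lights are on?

8

k=0  01000
11110
01011
10011
k=1  01000
11111
01000
10010
k=2  01010
11000
01010
10010
k=3  01110
10110
01110
10010
k=4  01110
10110
01111
10001
k=5  00000
10010
01111
10001
k=6  10000
01010
11111
10001
k=7  10000
01010
11110
10010
k=8  10000
01010
10110
01110
k=9  10000
01010
10010
00000
k=10  10000
00010
01110
01000
k=11  10000
01010
10010
00000
k=12  10000
00010
01110
01000
k=13  10000
00010
11110
10000
k=14  01000
10010
11110
10000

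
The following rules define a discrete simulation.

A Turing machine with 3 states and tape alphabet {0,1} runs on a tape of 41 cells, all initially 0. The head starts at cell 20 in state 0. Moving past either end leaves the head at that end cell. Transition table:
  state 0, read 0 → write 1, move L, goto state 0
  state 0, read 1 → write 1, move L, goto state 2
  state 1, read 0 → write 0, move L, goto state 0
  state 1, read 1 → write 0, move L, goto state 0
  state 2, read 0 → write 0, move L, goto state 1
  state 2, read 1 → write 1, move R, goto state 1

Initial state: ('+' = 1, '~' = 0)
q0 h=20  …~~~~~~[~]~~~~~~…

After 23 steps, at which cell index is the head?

[0] q0 h=20  …~~~~~~[~]~~~~~~…
[1] q0 h=19  …~~~~~~[~]+~~~~~…
[2] q0 h=18  …~~~~~~[~]++~~~~…
[3] q0 h=17  …~~~~~~[~]+++~~~…
[4] q0 h=16  …~~~~~~[~]++++~~…
[5] q0 h=15  …~~~~~~[~]+++++~…
[6] q0 h=14  …~~~~~~[~]++++++…
[7] q0 h=13  …~~~~~~[~]++++++…
[8] q0 h=12  …~~~~~~[~]++++++…
[9] q0 h=11  …~~~~~~[~]++++++…
[10] q0 h=10  …~~~~~~[~]++++++…
[11] q0 h= 9  …~~~~~~[~]++++++…
[12] q0 h= 8  …~~~~~~[~]++++++…
[13] q0 h= 7  …~~~~~~[~]++++++…
[14] q0 h= 6  |~~~~~~[~]++++++…
[15] q0 h= 5  |~~~~~[~]++++++…
[16] q0 h= 4  |~~~~[~]++++++…
[17] q0 h= 3  |~~~[~]++++++…
[18] q0 h= 2  |~~[~]++++++…
[19] q0 h= 1  |~[~]++++++…
[20] q0 h= 0  |[~]++++++…
[21] q0 h= 0  |[+]++++++…
[22] q2 h= 0  |[+]++++++…
[23] q1 h= 1  |+[+]++++++…

1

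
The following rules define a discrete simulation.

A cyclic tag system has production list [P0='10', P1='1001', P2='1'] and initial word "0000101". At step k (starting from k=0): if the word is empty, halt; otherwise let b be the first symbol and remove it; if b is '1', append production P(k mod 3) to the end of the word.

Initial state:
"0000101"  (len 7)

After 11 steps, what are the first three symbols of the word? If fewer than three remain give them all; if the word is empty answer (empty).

step 0: "0000101"  (len 7)
step 1: "000101"  (len 6)
step 2: "00101"  (len 5)
step 3: "0101"  (len 4)
step 4: "101"  (len 3)
step 5: "011001"  (len 6)
step 6: "11001"  (len 5)
step 7: "100110"  (len 6)
step 8: "001101001"  (len 9)
step 9: "01101001"  (len 8)
step 10: "1101001"  (len 7)
step 11: "1010011001"  (len 10)

101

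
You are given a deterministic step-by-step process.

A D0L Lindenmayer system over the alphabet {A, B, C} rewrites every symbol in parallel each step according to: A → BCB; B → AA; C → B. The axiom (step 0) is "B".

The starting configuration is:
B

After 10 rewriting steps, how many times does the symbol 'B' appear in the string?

gen 0: B
gen 1: AA
gen 2: BCBBCB
gen 3: AABAAAABAA
gen 4: BCBBCBAABCBBCBBCBBCBAABCBBCB
gen 5: AABAAAABAABCBBCBAABAAAABAAAABAAAABAABCBBCBAABAAAABAA
gen 6: BCBBCBAABCBBCBBCBBCBAABCBBCBAABAAAABAABCBBCBAABCBBCBBCBBCB…BCBBCBBCBBCBAABCBBCBAABAAAABAABCBBCBAABCBBCBBCBBCBAABCBBCB  (len 132)
gen 7: AABAAAABAABCBBCBAABAAAABAAAABAAAABAABCBBCBAABAAAABAABCBBCB…BCBBCBAABAAAABAABCBBCBAABAAAABAAAABAAAABAABCBBCBAABAAAABAA  (len 264)
gen 8: BCBBCBAABCBBCBBCBBCBAABCBBCBAABAAAABAABCBBCBAABCBBCBBCBBCB…BCBBCBBCBBCBAABCBBCBAABAAAABAABCBBCBAABCBBCBBCBBCBAABCBBCB  (len 632)
gen 9: AABAAAABAABCBBCBAABAAAABAAAABAAAABAABCBBCBAABAAAABAABCBBCB…BCBBCBAABAAAABAABCBBCBAABAAAABAAAABAAAABAABCBBCBAABAAAABAA  (len 1320)
gen 10: BCBBCBAABCBBCBBCBBCBAABCBBCBAABAAAABAABCBBCBAABCBBCBBCBBCB…BCBBCBBCBBCBAABCBBCBAABAAAABAABCBBCBAABCBBCBBCBBCBAABCBBCB  (len 3056)

1408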